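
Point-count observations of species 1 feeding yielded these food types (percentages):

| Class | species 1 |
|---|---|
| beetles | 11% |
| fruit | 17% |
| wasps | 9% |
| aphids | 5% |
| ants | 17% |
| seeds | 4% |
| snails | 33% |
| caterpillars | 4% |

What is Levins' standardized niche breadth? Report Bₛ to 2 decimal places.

Convert percentages to proportions (divide by 100).
Σpᵢ² = 0.11² + 0.17² + 0.09² + 0.05² + 0.17² + 0.04² + 0.33² + 0.04² = 0.0121 + 0.0289 + 0.0081 + 0.0025 + 0.0289 + 0.0016 + 0.1089 + 0.0016 = 0.1926
B = 1 / 0.1926 = 5.1921
Bₛ = (B − 1)/(n − 1) = (5.1921 − 1)/(8 − 1) = 4.1921/7 = 0.5989

0.60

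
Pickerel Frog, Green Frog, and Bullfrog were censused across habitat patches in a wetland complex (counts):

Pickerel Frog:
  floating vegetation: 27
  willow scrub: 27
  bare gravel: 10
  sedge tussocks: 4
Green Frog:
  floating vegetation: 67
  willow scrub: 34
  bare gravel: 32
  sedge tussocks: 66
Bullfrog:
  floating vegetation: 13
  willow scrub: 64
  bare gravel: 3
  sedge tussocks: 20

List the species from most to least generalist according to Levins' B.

Green Frog > Pickerel Frog > Bullfrog

Proportions for Pickerel Frog (n=68): 27/68=0.3971, 27/68=0.3971, 10/68=0.1471, 4/68=0.0588
Proportions for Green Frog (n=199): 67/199=0.3367, 34/199=0.1709, 32/199=0.1608, 66/199=0.3317
Proportions for Bullfrog (n=100): 13/100=0.1300, 64/100=0.6400, 3/100=0.0300, 20/100=0.2000
Σp_Pickᵢ² = 0.3971² + 0.3971² + 0.1471² + 0.0588² = 0.157688 + 0.157688 + 0.021638 + 0.003457 = 0.340471
B_Pick = 1 / 0.340471 = 2.9371
Σp_Greeᵢ² = 0.3367² + 0.1709² + 0.1608² + 0.3317² = 0.113367 + 0.029207 + 0.025857 + 0.110025 = 0.278456
B_Gree = 1 / 0.278456 = 3.5912
Σp_Bullᵢ² = 0.1300² + 0.6400² + 0.0300² + 0.2000² = 0.016900 + 0.409600 + 0.000900 + 0.040000 = 0.467400
B_Bull = 1 / 0.467400 = 2.1395
Ranking by B (broadest → narrowest): Green Frog (3.59) > Pickerel Frog (2.94) > Bullfrog (2.14)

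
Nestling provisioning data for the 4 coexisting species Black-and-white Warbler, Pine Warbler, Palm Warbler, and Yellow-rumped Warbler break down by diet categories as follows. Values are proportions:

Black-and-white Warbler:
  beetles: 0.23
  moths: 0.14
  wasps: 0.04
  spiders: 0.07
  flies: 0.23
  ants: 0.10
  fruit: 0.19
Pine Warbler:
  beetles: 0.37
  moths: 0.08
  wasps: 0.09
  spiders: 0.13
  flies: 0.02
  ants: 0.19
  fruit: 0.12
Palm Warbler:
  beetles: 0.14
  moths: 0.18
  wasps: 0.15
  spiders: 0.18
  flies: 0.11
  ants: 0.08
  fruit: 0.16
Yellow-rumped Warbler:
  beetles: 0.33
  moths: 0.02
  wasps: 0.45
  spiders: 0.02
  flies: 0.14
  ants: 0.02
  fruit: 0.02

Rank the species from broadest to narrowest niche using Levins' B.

Palm Warbler > Black-and-white Warbler > Pine Warbler > Yellow-rumped Warbler

Σp_Blacᵢ² = 0.23² + 0.14² + 0.04² + 0.07² + 0.23² + 0.10² + 0.19² = 0.0529 + 0.0196 + 0.0016 + 0.0049 + 0.0529 + 0.0100 + 0.0361 = 0.1780
B_Blac = 1 / 0.1780 = 5.6180
Σp_Pineᵢ² = 0.37² + 0.08² + 0.09² + 0.13² + 0.02² + 0.19² + 0.12² = 0.1369 + 0.0064 + 0.0081 + 0.0169 + 0.0004 + 0.0361 + 0.0144 = 0.2192
B_Pine = 1 / 0.2192 = 4.5620
Σp_Palmᵢ² = 0.14² + 0.18² + 0.15² + 0.18² + 0.11² + 0.08² + 0.16² = 0.0196 + 0.0324 + 0.0225 + 0.0324 + 0.0121 + 0.0064 + 0.0256 = 0.1510
B_Palm = 1 / 0.1510 = 6.6225
Σp_Yellᵢ² = 0.33² + 0.02² + 0.45² + 0.02² + 0.14² + 0.02² + 0.02² = 0.1089 + 0.0004 + 0.2025 + 0.0004 + 0.0196 + 0.0004 + 0.0004 = 0.3326
B_Yell = 1 / 0.3326 = 3.0066
Ranking by B (broadest → narrowest): Palm Warbler (6.62) > Black-and-white Warbler (5.62) > Pine Warbler (4.56) > Yellow-rumped Warbler (3.01)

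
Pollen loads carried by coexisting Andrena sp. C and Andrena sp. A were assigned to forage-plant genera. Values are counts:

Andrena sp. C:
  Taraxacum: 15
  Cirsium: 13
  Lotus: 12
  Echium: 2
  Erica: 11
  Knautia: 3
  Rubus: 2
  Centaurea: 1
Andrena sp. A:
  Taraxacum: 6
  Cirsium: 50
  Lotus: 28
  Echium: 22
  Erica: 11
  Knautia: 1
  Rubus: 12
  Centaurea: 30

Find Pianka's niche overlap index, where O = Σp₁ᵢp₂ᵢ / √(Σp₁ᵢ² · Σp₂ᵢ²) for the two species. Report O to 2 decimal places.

Proportions for Andrena sp. C (n=59): 15/59=0.2542, 13/59=0.2203, 12/59=0.2034, 2/59=0.0339, 11/59=0.1864, 3/59=0.0508, 2/59=0.0339, 1/59=0.0169
Proportions for Andrena sp. A (n=160): 6/160=0.0375, 50/160=0.3125, 28/160=0.1750, 22/160=0.1375, 11/160=0.0688, 1/160=0.0063, 12/160=0.0750, 30/160=0.1875
Σ p₁ᵢp₂ᵢ = 0.009533 + 0.068844 + 0.035595 + 0.004661 + 0.012824 + 0.000320 + 0.002543 + 0.003169 = 0.137489
Σp_1ᵢ² = 0.2542² + 0.2203² + 0.2034² + 0.0339² + 0.1864² + 0.0508² + 0.0339² + 0.0169² = 0.064618 + 0.048532 + 0.041372 + 0.001149 + 0.034745 + 0.002581 + 0.001149 + 0.000286 = 0.194432
Σp_2ᵢ² = 0.0375² + 0.3125² + 0.1750² + 0.1375² + 0.0688² + 0.0063² + 0.0750² + 0.1875² = 0.001406 + 0.097656 + 0.030625 + 0.018906 + 0.004733 + 0.000040 + 0.005625 + 0.035156 = 0.194147
O = 0.137489 / √(0.194432 × 0.194147) = 0.137489 / 0.1942894 = 0.7077

0.71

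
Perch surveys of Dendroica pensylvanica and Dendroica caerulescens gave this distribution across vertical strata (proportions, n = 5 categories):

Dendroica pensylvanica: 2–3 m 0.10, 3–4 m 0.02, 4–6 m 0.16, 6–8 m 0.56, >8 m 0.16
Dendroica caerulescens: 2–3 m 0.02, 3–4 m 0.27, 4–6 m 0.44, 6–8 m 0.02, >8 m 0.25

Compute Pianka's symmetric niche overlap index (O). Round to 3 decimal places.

Σ p₁ᵢp₂ᵢ = 0.0020 + 0.0054 + 0.0704 + 0.0112 + 0.0400 = 0.1290
Σp_1ᵢ² = 0.10² + 0.02² + 0.16² + 0.56² + 0.16² = 0.0100 + 0.0004 + 0.0256 + 0.3136 + 0.0256 = 0.3752
Σp_2ᵢ² = 0.02² + 0.27² + 0.44² + 0.02² + 0.25² = 0.0004 + 0.0729 + 0.1936 + 0.0004 + 0.0625 = 0.3298
O = 0.1290 / √(0.3752 × 0.3298) = 0.1290 / 0.351768 = 0.36672

0.367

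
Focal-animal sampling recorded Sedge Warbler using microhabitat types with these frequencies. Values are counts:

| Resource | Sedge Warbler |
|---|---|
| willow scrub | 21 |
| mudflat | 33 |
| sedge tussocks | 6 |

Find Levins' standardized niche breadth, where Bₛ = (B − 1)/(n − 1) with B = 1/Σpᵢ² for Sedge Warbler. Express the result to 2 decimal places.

Proportions for Sedge Warbler (n=60): 21/60=0.3500, 33/60=0.5500, 6/60=0.1000
Σpᵢ² = 0.3500² + 0.5500² + 0.1000² = 0.122500 + 0.302500 + 0.010000 = 0.435000
B = 1 / 0.435000 = 2.2989
Bₛ = (B − 1)/(n − 1) = (2.2989 − 1)/(3 − 1) = 1.2989/2 = 0.6495

0.65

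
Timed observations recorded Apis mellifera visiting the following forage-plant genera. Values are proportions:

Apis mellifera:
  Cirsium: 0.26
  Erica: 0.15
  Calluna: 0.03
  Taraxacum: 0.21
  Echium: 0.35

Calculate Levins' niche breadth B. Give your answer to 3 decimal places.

Σpᵢ² = 0.26² + 0.15² + 0.03² + 0.21² + 0.35² = 0.0676 + 0.0225 + 0.0009 + 0.0441 + 0.1225 = 0.2576
B = 1 / 0.2576 = 3.88199

3.882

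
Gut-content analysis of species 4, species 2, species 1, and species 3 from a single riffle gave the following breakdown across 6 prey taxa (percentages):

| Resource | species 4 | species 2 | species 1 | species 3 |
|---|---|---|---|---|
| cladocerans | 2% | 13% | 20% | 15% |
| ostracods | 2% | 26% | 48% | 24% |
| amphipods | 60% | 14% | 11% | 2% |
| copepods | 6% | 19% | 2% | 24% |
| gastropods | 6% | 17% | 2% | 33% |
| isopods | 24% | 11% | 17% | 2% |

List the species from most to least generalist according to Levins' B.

species 2 > species 3 > species 1 > species 4

Convert percentages to proportions (divide by 100).
Σp_4ᵢ² = 0.02² + 0.02² + 0.60² + 0.06² + 0.06² + 0.24² = 0.0004 + 0.0004 + 0.3600 + 0.0036 + 0.0036 + 0.0576 = 0.4256
B_4 = 1 / 0.4256 = 2.3496
Σp_2ᵢ² = 0.13² + 0.26² + 0.14² + 0.19² + 0.17² + 0.11² = 0.0169 + 0.0676 + 0.0196 + 0.0361 + 0.0289 + 0.0121 = 0.1812
B_2 = 1 / 0.1812 = 5.5188
Σp_1ᵢ² = 0.20² + 0.48² + 0.11² + 0.02² + 0.02² + 0.17² = 0.0400 + 0.2304 + 0.0121 + 0.0004 + 0.0004 + 0.0289 = 0.3122
B_1 = 1 / 0.3122 = 3.2031
Σp_3ᵢ² = 0.15² + 0.24² + 0.02² + 0.24² + 0.33² + 0.02² = 0.0225 + 0.0576 + 0.0004 + 0.0576 + 0.1089 + 0.0004 = 0.2474
B_3 = 1 / 0.2474 = 4.0420
Ranking by B (broadest → narrowest): species 2 (5.52) > species 3 (4.04) > species 1 (3.20) > species 4 (2.35)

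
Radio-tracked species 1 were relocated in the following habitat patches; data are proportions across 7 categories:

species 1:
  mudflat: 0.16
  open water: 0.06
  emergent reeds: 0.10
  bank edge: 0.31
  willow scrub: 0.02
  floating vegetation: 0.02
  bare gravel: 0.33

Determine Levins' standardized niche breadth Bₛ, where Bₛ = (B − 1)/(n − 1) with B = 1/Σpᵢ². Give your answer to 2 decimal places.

0.51

Σpᵢ² = 0.16² + 0.06² + 0.10² + 0.31² + 0.02² + 0.02² + 0.33² = 0.0256 + 0.0036 + 0.0100 + 0.0961 + 0.0004 + 0.0004 + 0.1089 = 0.2450
B = 1 / 0.2450 = 4.0816
Bₛ = (B − 1)/(n − 1) = (4.0816 − 1)/(7 − 1) = 3.0816/6 = 0.5136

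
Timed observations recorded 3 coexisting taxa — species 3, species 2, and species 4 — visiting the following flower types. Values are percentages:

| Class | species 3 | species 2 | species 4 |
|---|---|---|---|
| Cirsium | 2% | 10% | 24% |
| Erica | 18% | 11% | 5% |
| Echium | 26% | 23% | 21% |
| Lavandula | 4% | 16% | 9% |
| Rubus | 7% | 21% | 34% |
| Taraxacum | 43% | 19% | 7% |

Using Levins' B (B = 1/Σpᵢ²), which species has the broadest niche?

species 2

Convert percentages to proportions (divide by 100).
Σp_3ᵢ² = 0.02² + 0.18² + 0.26² + 0.04² + 0.07² + 0.43² = 0.0004 + 0.0324 + 0.0676 + 0.0016 + 0.0049 + 0.1849 = 0.2918
B_3 = 1 / 0.2918 = 3.4270
Σp_2ᵢ² = 0.10² + 0.11² + 0.23² + 0.16² + 0.21² + 0.19² = 0.0100 + 0.0121 + 0.0529 + 0.0256 + 0.0441 + 0.0361 = 0.1808
B_2 = 1 / 0.1808 = 5.5310
Σp_4ᵢ² = 0.24² + 0.05² + 0.21² + 0.09² + 0.34² + 0.07² = 0.0576 + 0.0025 + 0.0441 + 0.0081 + 0.1156 + 0.0049 = 0.2328
B_4 = 1 / 0.2328 = 4.2955
Highest B → broadest niche (most generalist): species 2 (B = 5.53).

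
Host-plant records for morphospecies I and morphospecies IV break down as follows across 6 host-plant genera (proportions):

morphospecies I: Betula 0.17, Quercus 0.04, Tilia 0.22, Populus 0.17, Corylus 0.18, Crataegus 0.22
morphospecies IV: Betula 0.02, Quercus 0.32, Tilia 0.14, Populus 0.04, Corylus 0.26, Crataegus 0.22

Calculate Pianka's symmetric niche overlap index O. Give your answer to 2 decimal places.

Σ p₁ᵢp₂ᵢ = 0.0034 + 0.0128 + 0.0308 + 0.0068 + 0.0468 + 0.0484 = 0.1490
Σp_1ᵢ² = 0.17² + 0.04² + 0.22² + 0.17² + 0.18² + 0.22² = 0.0289 + 0.0016 + 0.0484 + 0.0289 + 0.0324 + 0.0484 = 0.1886
Σp_2ᵢ² = 0.02² + 0.32² + 0.14² + 0.04² + 0.26² + 0.22² = 0.0004 + 0.1024 + 0.0196 + 0.0016 + 0.0676 + 0.0484 = 0.2400
O = 0.1490 / √(0.1886 × 0.2400) = 0.1490 / 0.21275 = 0.7004

0.70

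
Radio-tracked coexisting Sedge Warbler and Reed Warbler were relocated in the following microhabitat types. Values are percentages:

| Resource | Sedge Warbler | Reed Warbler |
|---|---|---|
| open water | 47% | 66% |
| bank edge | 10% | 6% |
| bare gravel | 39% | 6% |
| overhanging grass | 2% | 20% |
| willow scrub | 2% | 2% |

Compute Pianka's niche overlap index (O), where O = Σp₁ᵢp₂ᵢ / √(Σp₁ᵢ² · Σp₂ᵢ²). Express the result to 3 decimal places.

Convert percentages to proportions (divide by 100).
Σ p₁ᵢp₂ᵢ = 0.3102 + 0.0060 + 0.0234 + 0.0040 + 0.0004 = 0.3440
Σp_1ᵢ² = 0.47² + 0.10² + 0.39² + 0.02² + 0.02² = 0.2209 + 0.0100 + 0.1521 + 0.0004 + 0.0004 = 0.3838
Σp_2ᵢ² = 0.66² + 0.06² + 0.06² + 0.20² + 0.02² = 0.4356 + 0.0036 + 0.0036 + 0.0400 + 0.0004 = 0.4832
O = 0.3440 / √(0.3838 × 0.4832) = 0.3440 / 0.430642 = 0.79881

0.799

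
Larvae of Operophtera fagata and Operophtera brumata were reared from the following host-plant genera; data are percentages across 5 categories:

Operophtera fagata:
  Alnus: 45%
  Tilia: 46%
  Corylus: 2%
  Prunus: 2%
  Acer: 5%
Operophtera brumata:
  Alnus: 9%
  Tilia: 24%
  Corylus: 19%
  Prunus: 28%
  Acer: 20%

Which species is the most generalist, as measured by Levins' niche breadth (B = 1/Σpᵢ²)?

Operophtera brumata

Convert percentages to proportions (divide by 100).
Σp_fagaᵢ² = 0.45² + 0.46² + 0.02² + 0.02² + 0.05² = 0.2025 + 0.2116 + 0.0004 + 0.0004 + 0.0025 = 0.4174
B_faga = 1 / 0.4174 = 2.3958
Σp_brumᵢ² = 0.09² + 0.24² + 0.19² + 0.28² + 0.20² = 0.0081 + 0.0576 + 0.0361 + 0.0784 + 0.0400 = 0.2202
B_brum = 1 / 0.2202 = 4.5413
Highest B → broadest niche (most generalist): Operophtera brumata (B = 4.54).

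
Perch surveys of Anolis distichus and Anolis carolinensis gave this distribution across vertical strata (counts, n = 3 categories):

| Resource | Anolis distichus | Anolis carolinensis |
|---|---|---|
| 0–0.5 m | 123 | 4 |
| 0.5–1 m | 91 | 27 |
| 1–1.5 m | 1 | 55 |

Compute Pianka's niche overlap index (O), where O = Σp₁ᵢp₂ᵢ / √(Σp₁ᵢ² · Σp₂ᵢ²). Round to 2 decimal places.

Proportions for Anolis distichus (n=215): 123/215=0.5721, 91/215=0.4233, 1/215=0.0047
Proportions for Anolis carolinensis (n=86): 4/86=0.0465, 27/86=0.3140, 55/86=0.6395
Σ p₁ᵢp₂ᵢ = 0.026603 + 0.132916 + 0.003006 = 0.162525
Σp_1ᵢ² = 0.5721² + 0.4233² + 0.0047² = 0.327298 + 0.179183 + 0.000022 = 0.506503
Σp_2ᵢ² = 0.0465² + 0.3140² + 0.6395² = 0.002162 + 0.098596 + 0.408960 = 0.509718
O = 0.162525 / √(0.506503 × 0.509718) = 0.162525 / 0.5081080 = 0.3199

0.32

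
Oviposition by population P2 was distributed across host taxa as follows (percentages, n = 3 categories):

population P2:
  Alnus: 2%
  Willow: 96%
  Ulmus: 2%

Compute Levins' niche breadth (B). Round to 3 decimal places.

1.084

Convert percentages to proportions (divide by 100).
Σpᵢ² = 0.02² + 0.96² + 0.02² = 0.0004 + 0.9216 + 0.0004 = 0.9224
B = 1 / 0.9224 = 1.08413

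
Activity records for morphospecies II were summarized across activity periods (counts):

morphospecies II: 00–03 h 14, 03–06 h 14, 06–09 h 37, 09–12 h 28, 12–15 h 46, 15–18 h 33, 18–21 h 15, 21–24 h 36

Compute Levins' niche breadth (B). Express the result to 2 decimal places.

6.84

Proportions for morphospecies II (n=223): 14/223=0.0628, 14/223=0.0628, 37/223=0.1659, 28/223=0.1256, 46/223=0.2063, 33/223=0.1480, 15/223=0.0673, 36/223=0.1614
Σpᵢ² = 0.0628² + 0.0628² + 0.1659² + 0.1256² + 0.2063² + 0.1480² + 0.0673² + 0.1614² = 0.003944 + 0.003944 + 0.027523 + 0.015775 + 0.042560 + 0.021904 + 0.004529 + 0.026050 = 0.146229
B = 1 / 0.146229 = 6.8386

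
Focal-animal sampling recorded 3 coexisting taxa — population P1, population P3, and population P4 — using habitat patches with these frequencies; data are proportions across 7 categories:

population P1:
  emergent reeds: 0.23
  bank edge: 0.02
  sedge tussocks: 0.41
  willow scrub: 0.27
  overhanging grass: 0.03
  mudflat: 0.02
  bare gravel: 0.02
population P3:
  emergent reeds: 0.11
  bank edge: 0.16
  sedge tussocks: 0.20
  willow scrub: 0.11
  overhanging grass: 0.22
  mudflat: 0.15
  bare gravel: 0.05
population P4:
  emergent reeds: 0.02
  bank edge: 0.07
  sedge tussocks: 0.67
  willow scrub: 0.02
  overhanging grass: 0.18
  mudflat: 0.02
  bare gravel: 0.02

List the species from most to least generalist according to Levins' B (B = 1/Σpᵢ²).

Σp_P1ᵢ² = 0.23² + 0.02² + 0.41² + 0.27² + 0.03² + 0.02² + 0.02² = 0.0529 + 0.0004 + 0.1681 + 0.0729 + 0.0009 + 0.0004 + 0.0004 = 0.2960
B_P1 = 1 / 0.2960 = 3.3784
Σp_P3ᵢ² = 0.11² + 0.16² + 0.20² + 0.11² + 0.22² + 0.15² + 0.05² = 0.0121 + 0.0256 + 0.0400 + 0.0121 + 0.0484 + 0.0225 + 0.0025 = 0.1632
B_P3 = 1 / 0.1632 = 6.1275
Σp_P4ᵢ² = 0.02² + 0.07² + 0.67² + 0.02² + 0.18² + 0.02² + 0.02² = 0.0004 + 0.0049 + 0.4489 + 0.0004 + 0.0324 + 0.0004 + 0.0004 = 0.4878
B_P4 = 1 / 0.4878 = 2.0500
Ranking by B (broadest → narrowest): population P3 (6.13) > population P1 (3.38) > population P4 (2.05)

population P3 > population P1 > population P4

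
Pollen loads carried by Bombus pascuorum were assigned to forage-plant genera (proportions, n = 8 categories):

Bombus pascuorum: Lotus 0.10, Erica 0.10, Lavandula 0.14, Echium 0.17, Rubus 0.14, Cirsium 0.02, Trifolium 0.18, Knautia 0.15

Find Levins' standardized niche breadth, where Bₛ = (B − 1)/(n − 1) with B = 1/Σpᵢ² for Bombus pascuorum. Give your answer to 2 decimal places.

0.85

Σpᵢ² = 0.10² + 0.10² + 0.14² + 0.17² + 0.14² + 0.02² + 0.18² + 0.15² = 0.0100 + 0.0100 + 0.0196 + 0.0289 + 0.0196 + 0.0004 + 0.0324 + 0.0225 = 0.1434
B = 1 / 0.1434 = 6.9735
Bₛ = (B − 1)/(n − 1) = (6.9735 − 1)/(8 − 1) = 5.9735/7 = 0.8534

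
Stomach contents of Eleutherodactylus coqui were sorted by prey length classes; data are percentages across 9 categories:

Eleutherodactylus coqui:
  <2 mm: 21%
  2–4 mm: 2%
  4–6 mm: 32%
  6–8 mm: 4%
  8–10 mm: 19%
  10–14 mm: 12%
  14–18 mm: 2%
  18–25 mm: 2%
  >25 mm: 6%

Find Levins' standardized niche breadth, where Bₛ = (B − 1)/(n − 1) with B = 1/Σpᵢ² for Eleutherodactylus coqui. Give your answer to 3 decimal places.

Convert percentages to proportions (divide by 100).
Σpᵢ² = 0.21² + 0.02² + 0.32² + 0.04² + 0.19² + 0.12² + 0.02² + 0.02² + 0.06² = 0.0441 + 0.0004 + 0.1024 + 0.0016 + 0.0361 + 0.0144 + 0.0004 + 0.0004 + 0.0036 = 0.2034
B = 1 / 0.2034 = 4.91642
Bₛ = (B − 1)/(n − 1) = (4.91642 − 1)/(9 − 1) = 3.91642/8 = 0.48955

0.490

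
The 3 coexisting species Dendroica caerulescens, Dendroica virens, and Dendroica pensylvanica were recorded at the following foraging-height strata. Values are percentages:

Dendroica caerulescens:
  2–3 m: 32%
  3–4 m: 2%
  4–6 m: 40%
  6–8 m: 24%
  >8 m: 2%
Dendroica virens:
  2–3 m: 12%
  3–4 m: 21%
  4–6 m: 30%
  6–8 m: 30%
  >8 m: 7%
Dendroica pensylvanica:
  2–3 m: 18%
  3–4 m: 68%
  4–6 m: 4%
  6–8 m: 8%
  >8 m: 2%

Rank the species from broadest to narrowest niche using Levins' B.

Dendroica virens > Dendroica caerulescens > Dendroica pensylvanica

Convert percentages to proportions (divide by 100).
Σp_caerᵢ² = 0.32² + 0.02² + 0.40² + 0.24² + 0.02² = 0.1024 + 0.0004 + 0.1600 + 0.0576 + 0.0004 = 0.3208
B_caer = 1 / 0.3208 = 3.1172
Σp_vireᵢ² = 0.12² + 0.21² + 0.30² + 0.30² + 0.07² = 0.0144 + 0.0441 + 0.0900 + 0.0900 + 0.0049 = 0.2434
B_vire = 1 / 0.2434 = 4.1085
Σp_pensᵢ² = 0.18² + 0.68² + 0.04² + 0.08² + 0.02² = 0.0324 + 0.4624 + 0.0016 + 0.0064 + 0.0004 = 0.5032
B_pens = 1 / 0.5032 = 1.9873
Ranking by B (broadest → narrowest): Dendroica virens (4.11) > Dendroica caerulescens (3.12) > Dendroica pensylvanica (1.99)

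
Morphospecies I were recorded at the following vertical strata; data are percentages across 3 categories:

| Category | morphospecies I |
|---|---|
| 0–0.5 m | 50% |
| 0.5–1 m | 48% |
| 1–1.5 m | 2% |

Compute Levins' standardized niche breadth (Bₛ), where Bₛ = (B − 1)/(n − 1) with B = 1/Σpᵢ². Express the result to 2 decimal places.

Convert percentages to proportions (divide by 100).
Σpᵢ² = 0.50² + 0.48² + 0.02² = 0.2500 + 0.2304 + 0.0004 = 0.4808
B = 1 / 0.4808 = 2.0799
Bₛ = (B − 1)/(n − 1) = (2.0799 − 1)/(3 − 1) = 1.0799/2 = 0.5400

0.54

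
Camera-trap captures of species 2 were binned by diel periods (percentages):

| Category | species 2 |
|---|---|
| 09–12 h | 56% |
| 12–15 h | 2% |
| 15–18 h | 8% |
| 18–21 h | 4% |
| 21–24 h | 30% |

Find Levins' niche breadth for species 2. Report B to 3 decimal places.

Convert percentages to proportions (divide by 100).
Σpᵢ² = 0.56² + 0.02² + 0.08² + 0.04² + 0.30² = 0.3136 + 0.0004 + 0.0064 + 0.0016 + 0.0900 = 0.4120
B = 1 / 0.4120 = 2.42718

2.427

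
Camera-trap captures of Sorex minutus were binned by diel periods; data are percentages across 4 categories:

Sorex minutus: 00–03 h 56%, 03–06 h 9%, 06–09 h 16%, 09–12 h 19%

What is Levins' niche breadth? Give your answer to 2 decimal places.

Convert percentages to proportions (divide by 100).
Σpᵢ² = 0.56² + 0.09² + 0.16² + 0.19² = 0.3136 + 0.0081 + 0.0256 + 0.0361 = 0.3834
B = 1 / 0.3834 = 2.6082

2.61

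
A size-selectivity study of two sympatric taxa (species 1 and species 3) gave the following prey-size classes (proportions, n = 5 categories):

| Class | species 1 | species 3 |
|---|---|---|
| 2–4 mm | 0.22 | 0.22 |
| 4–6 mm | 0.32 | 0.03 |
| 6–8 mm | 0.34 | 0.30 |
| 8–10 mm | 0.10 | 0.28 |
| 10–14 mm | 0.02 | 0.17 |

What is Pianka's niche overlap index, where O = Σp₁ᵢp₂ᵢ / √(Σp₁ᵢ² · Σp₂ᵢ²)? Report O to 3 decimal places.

Σ p₁ᵢp₂ᵢ = 0.0484 + 0.0096 + 0.1020 + 0.0280 + 0.0034 = 0.1914
Σp_1ᵢ² = 0.22² + 0.32² + 0.34² + 0.10² + 0.02² = 0.0484 + 0.1024 + 0.1156 + 0.0100 + 0.0004 = 0.2768
Σp_2ᵢ² = 0.22² + 0.03² + 0.30² + 0.28² + 0.17² = 0.0484 + 0.0009 + 0.0900 + 0.0784 + 0.0289 = 0.2466
O = 0.1914 / √(0.2768 × 0.2466) = 0.1914 / 0.261264 = 0.73259

0.733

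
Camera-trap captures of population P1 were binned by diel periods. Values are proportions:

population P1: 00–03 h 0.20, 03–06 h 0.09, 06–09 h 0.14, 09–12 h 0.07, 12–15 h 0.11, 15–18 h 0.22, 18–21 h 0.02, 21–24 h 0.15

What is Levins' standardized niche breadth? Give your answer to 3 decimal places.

Σpᵢ² = 0.20² + 0.09² + 0.14² + 0.07² + 0.11² + 0.22² + 0.02² + 0.15² = 0.0400 + 0.0081 + 0.0196 + 0.0049 + 0.0121 + 0.0484 + 0.0004 + 0.0225 = 0.1560
B = 1 / 0.1560 = 6.41026
Bₛ = (B − 1)/(n − 1) = (6.41026 − 1)/(8 − 1) = 5.41026/7 = 0.77289

0.773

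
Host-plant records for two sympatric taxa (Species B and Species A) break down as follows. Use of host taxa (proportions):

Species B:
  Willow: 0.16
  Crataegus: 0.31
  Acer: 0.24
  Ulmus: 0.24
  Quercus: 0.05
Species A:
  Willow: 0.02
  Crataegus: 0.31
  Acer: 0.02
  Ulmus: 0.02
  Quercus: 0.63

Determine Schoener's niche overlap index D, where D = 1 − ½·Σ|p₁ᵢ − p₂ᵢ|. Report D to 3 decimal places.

Σ|p₁ᵢ − p₂ᵢ| = 0.14 + 0.00 + 0.22 + 0.22 + 0.58 = 1.16
D = 1 − ½ × 1.16 = 1 − 0.580 = 0.42000

0.420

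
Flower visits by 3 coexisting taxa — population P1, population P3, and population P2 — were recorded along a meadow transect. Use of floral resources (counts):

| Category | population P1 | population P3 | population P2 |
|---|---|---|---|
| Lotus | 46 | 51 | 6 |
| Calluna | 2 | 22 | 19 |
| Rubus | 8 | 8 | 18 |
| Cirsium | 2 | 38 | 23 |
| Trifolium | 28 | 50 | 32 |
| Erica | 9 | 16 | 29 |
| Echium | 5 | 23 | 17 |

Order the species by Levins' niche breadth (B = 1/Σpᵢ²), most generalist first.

Proportions for population P1 (n=100): 46/100=0.4600, 2/100=0.0200, 8/100=0.0800, 2/100=0.0200, 28/100=0.2800, 9/100=0.0900, 5/100=0.0500
Proportions for population P3 (n=208): 51/208=0.2452, 22/208=0.1058, 8/208=0.0385, 38/208=0.1827, 50/208=0.2404, 16/208=0.0769, 23/208=0.1106
Proportions for population P2 (n=144): 6/144=0.0417, 19/144=0.1319, 18/144=0.1250, 23/144=0.1597, 32/144=0.2222, 29/144=0.2014, 17/144=0.1181
Σp_P1ᵢ² = 0.4600² + 0.0200² + 0.0800² + 0.0200² + 0.2800² + 0.0900² + 0.0500² = 0.211600 + 0.000400 + 0.006400 + 0.000400 + 0.078400 + 0.008100 + 0.002500 = 0.307800
B_P1 = 1 / 0.307800 = 3.2489
Σp_P3ᵢ² = 0.2452² + 0.1058² + 0.0385² + 0.1827² + 0.2404² + 0.0769² + 0.1106² = 0.060123 + 0.011194 + 0.001482 + 0.033379 + 0.057792 + 0.005914 + 0.012232 = 0.182116
B_P3 = 1 / 0.182116 = 5.4910
Σp_P2ᵢ² = 0.0417² + 0.1319² + 0.1250² + 0.1597² + 0.2222² + 0.2014² + 0.1181² = 0.001739 + 0.017398 + 0.015625 + 0.025504 + 0.049373 + 0.040562 + 0.013948 = 0.164149
B_P2 = 1 / 0.164149 = 6.0920
Ranking by B (broadest → narrowest): population P2 (6.09) > population P3 (5.49) > population P1 (3.25)

population P2 > population P3 > population P1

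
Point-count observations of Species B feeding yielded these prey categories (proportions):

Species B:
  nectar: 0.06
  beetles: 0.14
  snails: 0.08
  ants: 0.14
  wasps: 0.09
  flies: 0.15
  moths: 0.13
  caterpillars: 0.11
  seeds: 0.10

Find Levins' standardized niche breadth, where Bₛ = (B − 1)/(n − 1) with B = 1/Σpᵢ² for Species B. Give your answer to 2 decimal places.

Σpᵢ² = 0.06² + 0.14² + 0.08² + 0.14² + 0.09² + 0.15² + 0.13² + 0.11² + 0.10² = 0.0036 + 0.0196 + 0.0064 + 0.0196 + 0.0081 + 0.0225 + 0.0169 + 0.0121 + 0.0100 = 0.1188
B = 1 / 0.1188 = 8.4175
Bₛ = (B − 1)/(n − 1) = (8.4175 − 1)/(9 − 1) = 7.4175/8 = 0.9272

0.93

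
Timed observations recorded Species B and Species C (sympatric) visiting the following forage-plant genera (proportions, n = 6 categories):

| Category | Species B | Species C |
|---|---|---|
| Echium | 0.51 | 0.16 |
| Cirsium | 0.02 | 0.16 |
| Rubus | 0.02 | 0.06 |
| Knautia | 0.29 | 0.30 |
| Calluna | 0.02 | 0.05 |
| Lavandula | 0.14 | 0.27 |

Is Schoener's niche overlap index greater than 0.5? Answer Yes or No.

Σ|p₁ᵢ − p₂ᵢ| = 0.35 + 0.14 + 0.04 + 0.01 + 0.03 + 0.13 = 0.70
D = 1 − ½ × 0.70 = 1 − 0.350 = 0.6500
D = 0.6500 > 0.5 → Yes.

Yes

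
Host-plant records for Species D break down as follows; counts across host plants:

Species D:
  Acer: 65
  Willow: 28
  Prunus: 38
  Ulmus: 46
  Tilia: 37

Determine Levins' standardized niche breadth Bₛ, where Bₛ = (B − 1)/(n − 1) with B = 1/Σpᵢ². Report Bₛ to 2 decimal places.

Proportions for Species D (n=214): 65/214=0.3037, 28/214=0.1308, 38/214=0.1776, 46/214=0.2150, 37/214=0.1729
Σpᵢ² = 0.3037² + 0.1308² + 0.1776² + 0.2150² + 0.1729² = 0.092234 + 0.017109 + 0.031542 + 0.046225 + 0.029894 = 0.217004
B = 1 / 0.217004 = 4.6082
Bₛ = (B − 1)/(n − 1) = (4.6082 − 1)/(5 − 1) = 3.6082/4 = 0.9021

0.90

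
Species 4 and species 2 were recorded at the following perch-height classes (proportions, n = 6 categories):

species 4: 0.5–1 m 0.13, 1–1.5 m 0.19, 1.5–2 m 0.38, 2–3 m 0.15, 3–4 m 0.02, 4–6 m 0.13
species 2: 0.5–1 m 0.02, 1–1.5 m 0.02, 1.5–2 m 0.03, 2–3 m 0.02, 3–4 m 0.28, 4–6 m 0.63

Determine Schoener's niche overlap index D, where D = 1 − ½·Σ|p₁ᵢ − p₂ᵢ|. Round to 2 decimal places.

0.24

Σ|p₁ᵢ − p₂ᵢ| = 0.11 + 0.17 + 0.35 + 0.13 + 0.26 + 0.50 = 1.52
D = 1 − ½ × 1.52 = 1 − 0.760 = 0.2400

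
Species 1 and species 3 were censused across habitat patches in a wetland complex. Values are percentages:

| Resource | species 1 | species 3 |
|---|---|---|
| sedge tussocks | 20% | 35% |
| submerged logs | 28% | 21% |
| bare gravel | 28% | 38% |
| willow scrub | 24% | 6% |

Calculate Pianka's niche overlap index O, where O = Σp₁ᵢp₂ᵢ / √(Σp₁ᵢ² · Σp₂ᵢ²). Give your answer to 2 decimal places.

0.88

Convert percentages to proportions (divide by 100).
Σ p₁ᵢp₂ᵢ = 0.0700 + 0.0588 + 0.1064 + 0.0144 = 0.2496
Σp_1ᵢ² = 0.20² + 0.28² + 0.28² + 0.24² = 0.0400 + 0.0784 + 0.0784 + 0.0576 = 0.2544
Σp_2ᵢ² = 0.35² + 0.21² + 0.38² + 0.06² = 0.1225 + 0.0441 + 0.1444 + 0.0036 = 0.3146
O = 0.2496 / √(0.2544 × 0.3146) = 0.2496 / 0.28290 = 0.8823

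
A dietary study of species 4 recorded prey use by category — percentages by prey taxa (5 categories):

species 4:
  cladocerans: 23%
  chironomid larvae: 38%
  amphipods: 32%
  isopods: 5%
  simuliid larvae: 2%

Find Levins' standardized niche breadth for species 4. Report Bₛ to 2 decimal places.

0.58

Convert percentages to proportions (divide by 100).
Σpᵢ² = 0.23² + 0.38² + 0.32² + 0.05² + 0.02² = 0.0529 + 0.1444 + 0.1024 + 0.0025 + 0.0004 = 0.3026
B = 1 / 0.3026 = 3.3047
Bₛ = (B − 1)/(n − 1) = (3.3047 − 1)/(5 − 1) = 2.3047/4 = 0.5762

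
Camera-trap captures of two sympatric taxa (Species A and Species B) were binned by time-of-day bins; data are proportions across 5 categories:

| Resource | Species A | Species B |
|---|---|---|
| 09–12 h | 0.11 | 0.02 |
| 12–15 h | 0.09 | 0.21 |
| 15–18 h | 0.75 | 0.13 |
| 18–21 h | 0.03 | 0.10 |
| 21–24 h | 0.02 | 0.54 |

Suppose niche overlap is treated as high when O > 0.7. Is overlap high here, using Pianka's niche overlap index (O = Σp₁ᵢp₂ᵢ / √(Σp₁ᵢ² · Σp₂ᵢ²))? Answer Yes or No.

Σ p₁ᵢp₂ᵢ = 0.0022 + 0.0189 + 0.0975 + 0.0030 + 0.0108 = 0.1324
Σp_1ᵢ² = 0.11² + 0.09² + 0.75² + 0.03² + 0.02² = 0.0121 + 0.0081 + 0.5625 + 0.0009 + 0.0004 = 0.5840
Σp_2ᵢ² = 0.02² + 0.21² + 0.13² + 0.10² + 0.54² = 0.0004 + 0.0441 + 0.0169 + 0.0100 + 0.2916 = 0.3630
O = 0.1324 / √(0.5840 × 0.3630) = 0.1324 / 0.46043 = 0.2876
O = 0.2876 < 0.7 → No.

No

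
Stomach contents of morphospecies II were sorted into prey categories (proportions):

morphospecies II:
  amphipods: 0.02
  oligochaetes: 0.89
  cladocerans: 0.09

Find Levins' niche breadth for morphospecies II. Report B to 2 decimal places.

Σpᵢ² = 0.02² + 0.89² + 0.09² = 0.0004 + 0.7921 + 0.0081 = 0.8006
B = 1 / 0.8006 = 1.2491

1.25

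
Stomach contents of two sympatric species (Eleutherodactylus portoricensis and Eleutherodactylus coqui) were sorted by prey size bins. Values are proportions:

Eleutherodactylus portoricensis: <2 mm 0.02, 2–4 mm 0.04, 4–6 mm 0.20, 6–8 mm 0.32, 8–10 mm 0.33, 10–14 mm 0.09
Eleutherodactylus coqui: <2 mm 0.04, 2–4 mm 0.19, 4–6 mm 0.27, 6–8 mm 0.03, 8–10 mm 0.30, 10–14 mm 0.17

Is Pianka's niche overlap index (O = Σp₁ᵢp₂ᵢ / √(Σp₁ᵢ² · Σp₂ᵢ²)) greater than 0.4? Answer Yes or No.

Σ p₁ᵢp₂ᵢ = 0.0008 + 0.0076 + 0.0540 + 0.0096 + 0.0990 + 0.0153 = 0.1863
Σp_1ᵢ² = 0.02² + 0.04² + 0.20² + 0.32² + 0.33² + 0.09² = 0.0004 + 0.0016 + 0.0400 + 0.1024 + 0.1089 + 0.0081 = 0.2614
Σp_2ᵢ² = 0.04² + 0.19² + 0.27² + 0.03² + 0.30² + 0.17² = 0.0016 + 0.0361 + 0.0729 + 0.0009 + 0.0900 + 0.0289 = 0.2304
O = 0.1863 / √(0.2614 × 0.2304) = 0.1863 / 0.24541 = 0.7591
O = 0.7591 > 0.4 → Yes.

Yes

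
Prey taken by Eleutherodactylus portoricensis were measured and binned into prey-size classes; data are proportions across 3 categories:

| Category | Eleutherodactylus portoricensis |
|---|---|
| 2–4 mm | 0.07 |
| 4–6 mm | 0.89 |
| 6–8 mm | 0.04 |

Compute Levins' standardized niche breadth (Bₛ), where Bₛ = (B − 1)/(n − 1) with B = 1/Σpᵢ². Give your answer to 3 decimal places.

0.126

Σpᵢ² = 0.07² + 0.89² + 0.04² = 0.0049 + 0.7921 + 0.0016 = 0.7986
B = 1 / 0.7986 = 1.25219
Bₛ = (B − 1)/(n − 1) = (1.25219 − 1)/(3 − 1) = 0.25219/2 = 0.12610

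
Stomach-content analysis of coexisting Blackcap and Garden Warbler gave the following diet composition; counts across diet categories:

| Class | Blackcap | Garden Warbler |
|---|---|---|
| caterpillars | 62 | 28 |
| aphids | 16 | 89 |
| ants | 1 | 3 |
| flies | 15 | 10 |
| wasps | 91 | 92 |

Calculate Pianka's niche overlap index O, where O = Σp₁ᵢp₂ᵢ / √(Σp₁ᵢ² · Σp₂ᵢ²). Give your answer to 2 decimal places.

0.79

Proportions for Blackcap (n=185): 62/185=0.3351, 16/185=0.0865, 1/185=0.0054, 15/185=0.0811, 91/185=0.4919
Proportions for Garden Warbler (n=222): 28/222=0.1261, 89/222=0.4009, 3/222=0.0135, 10/222=0.0450, 92/222=0.4144
Σ p₁ᵢp₂ᵢ = 0.042256 + 0.034678 + 0.000073 + 0.003650 + 0.203843 = 0.284500
Σp_1ᵢ² = 0.3351² + 0.0865² + 0.0054² + 0.0811² + 0.4919² = 0.112292 + 0.007482 + 0.000029 + 0.006577 + 0.241966 = 0.368346
Σp_2ᵢ² = 0.1261² + 0.4009² + 0.0135² + 0.0450² + 0.4144² = 0.015901 + 0.160721 + 0.000182 + 0.002025 + 0.171727 = 0.350556
O = 0.284500 / √(0.368346 × 0.350556) = 0.284500 / 0.3593409 = 0.7917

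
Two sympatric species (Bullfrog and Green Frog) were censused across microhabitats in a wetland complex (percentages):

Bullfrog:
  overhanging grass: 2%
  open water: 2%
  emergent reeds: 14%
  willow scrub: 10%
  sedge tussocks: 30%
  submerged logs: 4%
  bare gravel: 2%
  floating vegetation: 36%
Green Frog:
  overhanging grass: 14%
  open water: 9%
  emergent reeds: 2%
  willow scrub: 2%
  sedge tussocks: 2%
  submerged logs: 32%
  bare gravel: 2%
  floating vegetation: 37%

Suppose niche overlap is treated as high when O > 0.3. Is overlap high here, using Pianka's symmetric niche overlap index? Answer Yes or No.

Yes

Convert percentages to proportions (divide by 100).
Σ p₁ᵢp₂ᵢ = 0.0028 + 0.0018 + 0.0028 + 0.0020 + 0.0060 + 0.0128 + 0.0004 + 0.1332 = 0.1618
Σp_1ᵢ² = 0.02² + 0.02² + 0.14² + 0.10² + 0.30² + 0.04² + 0.02² + 0.36² = 0.0004 + 0.0004 + 0.0196 + 0.0100 + 0.0900 + 0.0016 + 0.0004 + 0.1296 = 0.2520
Σp_2ᵢ² = 0.14² + 0.09² + 0.02² + 0.02² + 0.02² + 0.32² + 0.02² + 0.37² = 0.0196 + 0.0081 + 0.0004 + 0.0004 + 0.0004 + 0.1024 + 0.0004 + 0.1369 = 0.2686
O = 0.1618 / √(0.2520 × 0.2686) = 0.1618 / 0.26017 = 0.6219
O = 0.6219 > 0.3 → Yes.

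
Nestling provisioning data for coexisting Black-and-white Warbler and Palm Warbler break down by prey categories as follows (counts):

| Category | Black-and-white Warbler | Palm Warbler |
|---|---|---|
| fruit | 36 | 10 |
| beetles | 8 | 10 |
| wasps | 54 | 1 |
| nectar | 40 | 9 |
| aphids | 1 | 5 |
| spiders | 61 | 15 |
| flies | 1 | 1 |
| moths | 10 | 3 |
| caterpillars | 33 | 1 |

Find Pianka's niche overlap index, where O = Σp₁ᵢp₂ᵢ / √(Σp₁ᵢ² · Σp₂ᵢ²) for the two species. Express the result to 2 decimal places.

0.76

Proportions for Black-and-white Warbler (n=244): 36/244=0.1475, 8/244=0.0328, 54/244=0.2213, 40/244=0.1639, 1/244=0.0041, 61/244=0.2500, 1/244=0.0041, 10/244=0.0410, 33/244=0.1352
Proportions for Palm Warbler (n=55): 10/55=0.1818, 10/55=0.1818, 1/55=0.0182, 9/55=0.1636, 5/55=0.0909, 15/55=0.2727, 1/55=0.0182, 3/55=0.0545, 1/55=0.0182
Σ p₁ᵢp₂ᵢ = 0.026816 + 0.005963 + 0.004028 + 0.026814 + 0.000373 + 0.068175 + 0.000075 + 0.002235 + 0.002461 = 0.136940
Σp_1ᵢ² = 0.1475² + 0.0328² + 0.2213² + 0.1639² + 0.0041² + 0.2500² + 0.0041² + 0.0410² + 0.1352² = 0.021756 + 0.001076 + 0.048974 + 0.026863 + 0.000017 + 0.062500 + 0.000017 + 0.001681 + 0.018279 = 0.181163
Σp_2ᵢ² = 0.1818² + 0.1818² + 0.0182² + 0.1636² + 0.0909² + 0.2727² + 0.0182² + 0.0545² + 0.0182² = 0.033051 + 0.033051 + 0.000331 + 0.026765 + 0.008263 + 0.074365 + 0.000331 + 0.002970 + 0.000331 = 0.179458
O = 0.136940 / √(0.181163 × 0.179458) = 0.136940 / 0.1803085 = 0.7595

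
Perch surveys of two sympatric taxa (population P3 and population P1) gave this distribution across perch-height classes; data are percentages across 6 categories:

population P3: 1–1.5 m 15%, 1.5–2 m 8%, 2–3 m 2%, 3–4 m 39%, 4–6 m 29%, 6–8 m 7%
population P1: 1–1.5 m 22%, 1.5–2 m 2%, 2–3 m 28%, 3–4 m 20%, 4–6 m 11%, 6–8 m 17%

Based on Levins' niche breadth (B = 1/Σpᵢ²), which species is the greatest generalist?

population P1

Convert percentages to proportions (divide by 100).
Σp_P3ᵢ² = 0.15² + 0.08² + 0.02² + 0.39² + 0.29² + 0.07² = 0.0225 + 0.0064 + 0.0004 + 0.1521 + 0.0841 + 0.0049 = 0.2704
B_P3 = 1 / 0.2704 = 3.6982
Σp_P1ᵢ² = 0.22² + 0.02² + 0.28² + 0.20² + 0.11² + 0.17² = 0.0484 + 0.0004 + 0.0784 + 0.0400 + 0.0121 + 0.0289 = 0.2082
B_P1 = 1 / 0.2082 = 4.8031
Highest B → broadest niche (most generalist): population P1 (B = 4.80).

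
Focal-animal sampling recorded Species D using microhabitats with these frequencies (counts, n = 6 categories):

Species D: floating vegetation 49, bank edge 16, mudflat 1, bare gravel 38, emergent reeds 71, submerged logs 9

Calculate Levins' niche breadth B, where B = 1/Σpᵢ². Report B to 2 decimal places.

3.67

Proportions for Species D (n=184): 49/184=0.2663, 16/184=0.0870, 1/184=0.0054, 38/184=0.2065, 71/184=0.3859, 9/184=0.0489
Σpᵢ² = 0.2663² + 0.0870² + 0.0054² + 0.2065² + 0.3859² + 0.0489² = 0.070916 + 0.007569 + 0.000029 + 0.042642 + 0.148919 + 0.002391 = 0.272466
B = 1 / 0.272466 = 3.6702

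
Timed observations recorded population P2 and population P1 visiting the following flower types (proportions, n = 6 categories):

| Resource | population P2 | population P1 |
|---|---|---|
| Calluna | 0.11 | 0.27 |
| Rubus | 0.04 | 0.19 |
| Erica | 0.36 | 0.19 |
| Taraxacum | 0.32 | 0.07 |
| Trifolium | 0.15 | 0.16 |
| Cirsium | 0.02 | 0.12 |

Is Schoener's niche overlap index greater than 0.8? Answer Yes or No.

Σ|p₁ᵢ − p₂ᵢ| = 0.16 + 0.15 + 0.17 + 0.25 + 0.01 + 0.10 = 0.84
D = 1 − ½ × 0.84 = 1 − 0.420 = 0.5800
D = 0.5800 < 0.8 → No.

No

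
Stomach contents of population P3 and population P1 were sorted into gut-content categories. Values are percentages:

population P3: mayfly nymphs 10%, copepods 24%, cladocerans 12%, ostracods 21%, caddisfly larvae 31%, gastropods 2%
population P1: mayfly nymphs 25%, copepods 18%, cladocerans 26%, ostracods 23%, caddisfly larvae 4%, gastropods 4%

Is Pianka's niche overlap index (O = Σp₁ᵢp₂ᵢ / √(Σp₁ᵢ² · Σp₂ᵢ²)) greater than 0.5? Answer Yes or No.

Yes

Convert percentages to proportions (divide by 100).
Σ p₁ᵢp₂ᵢ = 0.0250 + 0.0432 + 0.0312 + 0.0483 + 0.0124 + 0.0008 = 0.1609
Σp_1ᵢ² = 0.10² + 0.24² + 0.12² + 0.21² + 0.31² + 0.02² = 0.0100 + 0.0576 + 0.0144 + 0.0441 + 0.0961 + 0.0004 = 0.2226
Σp_2ᵢ² = 0.25² + 0.18² + 0.26² + 0.23² + 0.04² + 0.04² = 0.0625 + 0.0324 + 0.0676 + 0.0529 + 0.0016 + 0.0016 = 0.2186
O = 0.1609 / √(0.2226 × 0.2186) = 0.1609 / 0.22059 = 0.7294
O = 0.7294 > 0.5 → Yes.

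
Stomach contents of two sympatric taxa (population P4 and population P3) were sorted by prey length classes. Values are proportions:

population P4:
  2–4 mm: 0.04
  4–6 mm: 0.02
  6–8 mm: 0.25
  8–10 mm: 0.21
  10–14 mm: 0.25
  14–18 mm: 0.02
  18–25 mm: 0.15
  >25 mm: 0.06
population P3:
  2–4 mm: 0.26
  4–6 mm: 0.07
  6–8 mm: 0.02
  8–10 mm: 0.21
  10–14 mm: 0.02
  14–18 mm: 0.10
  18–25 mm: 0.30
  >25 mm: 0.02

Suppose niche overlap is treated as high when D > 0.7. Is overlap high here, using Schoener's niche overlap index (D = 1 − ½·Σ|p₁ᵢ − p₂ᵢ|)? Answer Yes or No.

No

Σ|p₁ᵢ − p₂ᵢ| = 0.22 + 0.05 + 0.23 + 0.00 + 0.23 + 0.08 + 0.15 + 0.04 = 1.00
D = 1 − ½ × 1.00 = 1 − 0.500 = 0.5000
D = 0.5000 < 0.7 → No.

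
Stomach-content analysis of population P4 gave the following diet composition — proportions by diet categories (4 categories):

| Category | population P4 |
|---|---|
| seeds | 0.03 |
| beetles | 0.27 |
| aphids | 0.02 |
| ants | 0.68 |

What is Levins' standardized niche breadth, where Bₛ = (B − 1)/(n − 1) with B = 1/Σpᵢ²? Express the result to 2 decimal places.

0.29

Σpᵢ² = 0.03² + 0.27² + 0.02² + 0.68² = 0.0009 + 0.0729 + 0.0004 + 0.4624 = 0.5366
B = 1 / 0.5366 = 1.8636
Bₛ = (B − 1)/(n − 1) = (1.8636 − 1)/(4 − 1) = 0.8636/3 = 0.2879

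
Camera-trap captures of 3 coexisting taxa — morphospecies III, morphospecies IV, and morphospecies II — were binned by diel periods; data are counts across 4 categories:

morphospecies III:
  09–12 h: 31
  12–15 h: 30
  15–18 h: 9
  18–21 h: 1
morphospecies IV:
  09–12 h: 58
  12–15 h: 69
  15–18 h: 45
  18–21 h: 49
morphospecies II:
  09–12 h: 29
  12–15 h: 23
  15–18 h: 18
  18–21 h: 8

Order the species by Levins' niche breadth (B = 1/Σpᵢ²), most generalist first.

morphospecies IV > morphospecies II > morphospecies III

Proportions for morphospecies III (n=71): 31/71=0.4366, 30/71=0.4225, 9/71=0.1268, 1/71=0.0141
Proportions for morphospecies IV (n=221): 58/221=0.2624, 69/221=0.3122, 45/221=0.2036, 49/221=0.2217
Proportions for morphospecies II (n=78): 29/78=0.3718, 23/78=0.2949, 18/78=0.2308, 8/78=0.1026
Σp_IIIᵢ² = 0.4366² + 0.4225² + 0.1268² + 0.0141² = 0.190620 + 0.178506 + 0.016078 + 0.000199 = 0.385403
B_III = 1 / 0.385403 = 2.5947
Σp_IVᵢ² = 0.2624² + 0.3122² + 0.2036² + 0.2217² = 0.068854 + 0.097469 + 0.041453 + 0.049151 = 0.256927
B_IV = 1 / 0.256927 = 3.8922
Σp_IIᵢ² = 0.3718² + 0.2949² + 0.2308² + 0.1026² = 0.138235 + 0.086966 + 0.053269 + 0.010527 = 0.288997
B_II = 1 / 0.288997 = 3.4602
Ranking by B (broadest → narrowest): morphospecies IV (3.89) > morphospecies II (3.46) > morphospecies III (2.59)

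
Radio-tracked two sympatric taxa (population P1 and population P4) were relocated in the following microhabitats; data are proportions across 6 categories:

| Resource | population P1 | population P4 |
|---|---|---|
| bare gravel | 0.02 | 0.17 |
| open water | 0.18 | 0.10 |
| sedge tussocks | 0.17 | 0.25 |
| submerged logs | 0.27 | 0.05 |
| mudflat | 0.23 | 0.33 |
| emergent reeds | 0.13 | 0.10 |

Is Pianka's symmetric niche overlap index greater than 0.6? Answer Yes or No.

Yes

Σ p₁ᵢp₂ᵢ = 0.0034 + 0.0180 + 0.0425 + 0.0135 + 0.0759 + 0.0130 = 0.1663
Σp_1ᵢ² = 0.02² + 0.18² + 0.17² + 0.27² + 0.23² + 0.13² = 0.0004 + 0.0324 + 0.0289 + 0.0729 + 0.0529 + 0.0169 = 0.2044
Σp_2ᵢ² = 0.17² + 0.10² + 0.25² + 0.05² + 0.33² + 0.10² = 0.0289 + 0.0100 + 0.0625 + 0.0025 + 0.1089 + 0.0100 = 0.2228
O = 0.1663 / √(0.2044 × 0.2228) = 0.1663 / 0.21340 = 0.7793
O = 0.7793 > 0.6 → Yes.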